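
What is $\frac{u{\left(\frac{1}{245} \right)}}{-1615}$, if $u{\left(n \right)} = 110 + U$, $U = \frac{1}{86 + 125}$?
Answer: $- \frac{23211}{340765} \approx -0.068114$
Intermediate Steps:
$U = \frac{1}{211} \approx 0.0047393$
$u{\left(n \right)} = \frac{23211}{211}$ ($u{\left(n \right)} = 110 + \frac{1}{211} = \frac{23211}{211}$)
$\frac{u{\left(\frac{1}{245} \right)}}{-1615} = \frac{23211}{211 \left(-1615\right)} = \frac{23211}{211} \left(- \frac{1}{1615}\right) = - \frac{23211}{340765}$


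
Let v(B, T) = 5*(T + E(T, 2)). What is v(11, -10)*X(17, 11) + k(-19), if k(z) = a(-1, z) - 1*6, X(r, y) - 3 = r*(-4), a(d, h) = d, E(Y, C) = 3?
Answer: 2268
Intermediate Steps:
X(r, y) = 3 - 4*r (X(r, y) = 3 + r*(-4) = 3 - 4*r)
v(B, T) = 15 + 5*T (v(B, T) = 5*(T + 3) = 5*(3 + T) = 15 + 5*T)
k(z) = -7 (k(z) = -1 - 1*6 = -1 - 6 = -7)
v(11, -10)*X(17, 11) + k(-19) = (15 + 5*(-10))*(3 - 4*17) - 7 = (15 - 50)*(3 - 68) - 7 = -35*(-65) - 7 = 2275 - 7 = 2268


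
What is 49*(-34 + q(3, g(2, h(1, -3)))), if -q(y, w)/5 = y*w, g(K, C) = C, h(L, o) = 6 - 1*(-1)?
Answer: -6811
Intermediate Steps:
h(L, o) = 7 (h(L, o) = 6 + 1 = 7)
q(y, w) = -5*w*y (q(y, w) = -5*y*w = -5*w*y)
49*(-34 + q(3, g(2, h(1, -3)))) = 49*(-34 - 5*7*3) = 49*(-34 - 105) = 49*(-139) = -6811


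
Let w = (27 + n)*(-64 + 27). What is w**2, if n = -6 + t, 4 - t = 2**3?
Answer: 395641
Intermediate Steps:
t = -4 (t = 4 - 1*2**3 = 4 - 1*8 = 4 - 8 = -4)
n = -10 (n = -6 - 4 = -10)
w = -629 (w = (27 - 10)*(-64 + 27) = 17*(-37) = -629)
w**2 = (-629)**2 = 395641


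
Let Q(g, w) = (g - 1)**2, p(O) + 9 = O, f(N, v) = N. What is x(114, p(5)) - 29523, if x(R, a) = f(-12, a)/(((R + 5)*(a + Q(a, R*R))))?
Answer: -24592663/833 ≈ -29523.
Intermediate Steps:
p(O) = -9 + O
Q(g, w) = (-1 + g)**2
x(R, a) = -12/((5 + R)*(a + (-1 + a)**2)) (x(R, a) = -12*1/((R + 5)*(a + (-1 + a)**2)) = -12*1/((5 + R)*(a + (-1 + a)**2)) = -12/((5 + R)*(a + (-1 + a)**2)))
x(114, p(5)) - 29523 = -12/(5*(-9 + 5) + 5*(-1 + (-9 + 5))**2 + 114*(-9 + 5) + 114*(-1 + (-9 + 5))**2) - 29523 = -12/(5*(-4) + 5*(-1 - 4)**2 + 114*(-4) + 114*(-1 - 4)**2) - 29523 = -12/(-20 + 5*(-5)**2 - 456 + 114*(-5)**2) - 29523 = -12/(-20 + 5*25 - 456 + 114*25) - 29523 = -12/(-20 + 125 - 456 + 2850) - 29523 = -12/2499 - 29523 = -12*1/2499 - 29523 = -4/833 - 29523 = -24592663/833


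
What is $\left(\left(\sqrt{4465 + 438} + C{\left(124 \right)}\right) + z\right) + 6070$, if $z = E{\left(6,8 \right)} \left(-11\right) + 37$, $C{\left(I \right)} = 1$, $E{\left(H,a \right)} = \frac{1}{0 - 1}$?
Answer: $6119 + \sqrt{4903} \approx 6189.0$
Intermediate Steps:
$E{\left(H,a \right)} = -1$ ($E{\left(H,a \right)} = \frac{1}{-1} = -1$)
$z = 48$ ($z = \left(-1\right) \left(-11\right) + 37 = 11 + 37 = 48$)
$\left(\left(\sqrt{4465 + 438} + C{\left(124 \right)}\right) + z\right) + 6070 = \left(\left(\sqrt{4465 + 438} + 1\right) + 48\right) + 6070 = \left(\left(\sqrt{4903} + 1\right) + 48\right) + 6070 = \left(\left(1 + \sqrt{4903}\right) + 48\right) + 6070 = \left(49 + \sqrt{4903}\right) + 6070 = 6119 + \sqrt{4903}$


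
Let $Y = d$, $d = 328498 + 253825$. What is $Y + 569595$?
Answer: $1151918$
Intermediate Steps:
$d = 582323$
$Y = 582323$
$Y + 569595 = 582323 + 569595 = 1151918$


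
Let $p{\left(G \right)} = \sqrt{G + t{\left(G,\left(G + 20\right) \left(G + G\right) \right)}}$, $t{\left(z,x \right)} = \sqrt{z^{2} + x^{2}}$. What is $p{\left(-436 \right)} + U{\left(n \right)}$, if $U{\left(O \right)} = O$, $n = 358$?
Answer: $358 + 2 \sqrt{-109 + 545 \sqrt{27689}} \approx 959.93$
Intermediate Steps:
$t{\left(z,x \right)} = \sqrt{x^{2} + z^{2}}$
$p{\left(G \right)} = \sqrt{G + \sqrt{G^{2} + 4 G^{2} \left(20 + G\right)^{2}}}$ ($p{\left(G \right)} = \sqrt{G + \sqrt{\left(\left(G + 20\right) \left(G + G\right)\right)^{2} + G^{2}}} = \sqrt{G + \sqrt{\left(\left(20 + G\right) 2 G\right)^{2} + G^{2}}} = \sqrt{G + \sqrt{\left(2 G \left(20 + G\right)\right)^{2} + G^{2}}} = \sqrt{G + \sqrt{4 G^{2} \left(20 + G\right)^{2} + G^{2}}} = \sqrt{G + \sqrt{G^{2} + 4 G^{2} \left(20 + G\right)^{2}}}$)
$p{\left(-436 \right)} + U{\left(n \right)} = \sqrt{-436 + \sqrt{\left(-436\right)^{2} \left(1 + 4 \left(20 - 436\right)^{2}\right)}} + 358 = \sqrt{-436 + \sqrt{190096 \left(1 + 4 \left(-416\right)^{2}\right)}} + 358 = \sqrt{-436 + \sqrt{190096 \left(1 + 4 \cdot 173056\right)}} + 358 = \sqrt{-436 + \sqrt{190096 \left(1 + 692224\right)}} + 358 = \sqrt{-436 + \sqrt{190096 \cdot 692225}} + 358 = \sqrt{-436 + \sqrt{131589203600}} + 358 = \sqrt{-436 + 2180 \sqrt{27689}} + 358 = 358 + \sqrt{-436 + 2180 \sqrt{27689}}$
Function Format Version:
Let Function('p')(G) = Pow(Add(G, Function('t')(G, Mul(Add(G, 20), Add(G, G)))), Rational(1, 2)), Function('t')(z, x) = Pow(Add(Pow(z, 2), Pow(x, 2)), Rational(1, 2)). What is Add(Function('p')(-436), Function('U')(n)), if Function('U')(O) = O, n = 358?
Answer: Add(358, Mul(2, Pow(Add(-109, Mul(545, Pow(27689, Rational(1, 2)))), Rational(1, 2)))) ≈ 959.93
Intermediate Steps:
Function('t')(z, x) = Pow(Add(Pow(x, 2), Pow(z, 2)), Rational(1, 2))
Function('p')(G) = Pow(Add(G, Pow(Add(Pow(G, 2), Mul(4, Pow(G, 2), Pow(Add(20, G), 2))), Rational(1, 2))), Rational(1, 2)) (Function('p')(G) = Pow(Add(G, Pow(Add(Pow(Mul(Add(G, 20), Add(G, G)), 2), Pow(G, 2)), Rational(1, 2))), Rational(1, 2)) = Pow(Add(G, Pow(Add(Pow(Mul(Add(20, G), Mul(2, G)), 2), Pow(G, 2)), Rational(1, 2))), Rational(1, 2)) = Pow(Add(G, Pow(Add(Pow(Mul(2, G, Add(20, G)), 2), Pow(G, 2)), Rational(1, 2))), Rational(1, 2)) = Pow(Add(G, Pow(Add(Mul(4, Pow(G, 2), Pow(Add(20, G), 2)), Pow(G, 2)), Rational(1, 2))), Rational(1, 2)) = Pow(Add(G, Pow(Add(Pow(G, 2), Mul(4, Pow(G, 2), Pow(Add(20, G), 2))), Rational(1, 2))), Rational(1, 2)))
Add(Function('p')(-436), Function('U')(n)) = Add(Pow(Add(-436, Pow(Mul(Pow(-436, 2), Add(1, Mul(4, Pow(Add(20, -436), 2)))), Rational(1, 2))), Rational(1, 2)), 358) = Add(Pow(Add(-436, Pow(Mul(190096, Add(1, Mul(4, Pow(-416, 2)))), Rational(1, 2))), Rational(1, 2)), 358) = Add(Pow(Add(-436, Pow(Mul(190096, Add(1, Mul(4, 173056))), Rational(1, 2))), Rational(1, 2)), 358) = Add(Pow(Add(-436, Pow(Mul(190096, Add(1, 692224)), Rational(1, 2))), Rational(1, 2)), 358) = Add(Pow(Add(-436, Pow(Mul(190096, 692225), Rational(1, 2))), Rational(1, 2)), 358) = Add(Pow(Add(-436, Pow(131589203600, Rational(1, 2))), Rational(1, 2)), 358) = Add(Pow(Add(-436, Mul(2180, Pow(27689, Rational(1, 2)))), Rational(1, 2)), 358) = Add(358, Pow(Add(-436, Mul(2180, Pow(27689, Rational(1, 2)))), Rational(1, 2)))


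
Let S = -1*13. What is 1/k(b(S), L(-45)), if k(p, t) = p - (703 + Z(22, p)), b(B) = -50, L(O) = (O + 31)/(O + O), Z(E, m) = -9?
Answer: -1/744 ≈ -0.0013441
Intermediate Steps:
S = -13
L(O) = (31 + O)/(2*O) (L(O) = (31 + O)/((2*O)) = (31 + O)*(1/(2*O)) = (31 + O)/(2*O))
k(p, t) = -694 + p (k(p, t) = p - (703 - 9) = p - 1*694 = p - 694 = -694 + p)
1/k(b(S), L(-45)) = 1/(-694 - 50) = 1/(-744) = -1/744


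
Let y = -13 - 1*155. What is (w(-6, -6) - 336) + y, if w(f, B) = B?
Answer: -510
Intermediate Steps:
y = -168 (y = -13 - 155 = -168)
(w(-6, -6) - 336) + y = (-6 - 336) - 168 = -342 - 168 = -510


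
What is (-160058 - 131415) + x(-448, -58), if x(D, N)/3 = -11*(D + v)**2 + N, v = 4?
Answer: -6797135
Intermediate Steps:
x(D, N) = -33*(4 + D)**2 + 3*N (x(D, N) = 3*(-11*(D + 4)**2 + N) = 3*(-11*(4 + D)**2 + N) = 3*(N - 11*(4 + D)**2) = -33*(4 + D)**2 + 3*N)
(-160058 - 131415) + x(-448, -58) = (-160058 - 131415) + (-33*(4 - 448)**2 + 3*(-58)) = -291473 + (-33*(-444)**2 - 174) = -291473 + (-33*197136 - 174) = -291473 + (-6505488 - 174) = -291473 - 6505662 = -6797135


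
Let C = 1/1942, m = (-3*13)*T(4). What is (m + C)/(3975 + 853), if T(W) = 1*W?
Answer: -302951/9375976 ≈ -0.032311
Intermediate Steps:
T(W) = W
m = -156 (m = -3*13*4 = -39*4 = -156)
C = 1/1942 ≈ 0.00051493
(m + C)/(3975 + 853) = (-156 + 1/1942)/(3975 + 853) = -302951/1942/4828 = -302951/1942*1/4828 = -302951/9375976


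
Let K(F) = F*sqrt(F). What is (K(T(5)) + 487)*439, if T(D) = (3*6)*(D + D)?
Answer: 213793 + 474120*sqrt(5) ≈ 1.2740e+6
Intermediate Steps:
T(D) = 36*D (T(D) = 18*(2*D) = 36*D)
K(F) = F**(3/2)
(K(T(5)) + 487)*439 = ((36*5)**(3/2) + 487)*439 = (180**(3/2) + 487)*439 = (1080*sqrt(5) + 487)*439 = (487 + 1080*sqrt(5))*439 = 213793 + 474120*sqrt(5)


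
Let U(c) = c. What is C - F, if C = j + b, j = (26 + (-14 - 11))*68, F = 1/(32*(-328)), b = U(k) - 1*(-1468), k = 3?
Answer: 16153345/10496 ≈ 1539.0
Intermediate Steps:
b = 1471 (b = 3 - 1*(-1468) = 3 + 1468 = 1471)
F = -1/10496 (F = 1/(-10496) = -1/10496 ≈ -9.5274e-5)
j = 68 (j = (26 - 25)*68 = 1*68 = 68)
C = 1539 (C = 68 + 1471 = 1539)
C - F = 1539 - 1*(-1/10496) = 1539 + 1/10496 = 16153345/10496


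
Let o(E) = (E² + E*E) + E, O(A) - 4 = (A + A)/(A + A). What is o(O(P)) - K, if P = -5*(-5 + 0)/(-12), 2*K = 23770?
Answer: -11830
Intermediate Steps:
K = 11885 (K = (½)*23770 = 11885)
P = -25/12 (P = -5*(-5)*(-1/12) = 25*(-1/12) = -25/12 ≈ -2.0833)
O(A) = 5 (O(A) = 4 + (A + A)/(A + A) = 4 + (2*A)/((2*A)) = 4 + (2*A)*(1/(2*A)) = 4 + 1 = 5)
o(E) = E + 2*E² (o(E) = (E² + E²) + E = 2*E² + E = E + 2*E²)
o(O(P)) - K = 5*(1 + 2*5) - 1*11885 = 5*(1 + 10) - 11885 = 5*11 - 11885 = 55 - 11885 = -11830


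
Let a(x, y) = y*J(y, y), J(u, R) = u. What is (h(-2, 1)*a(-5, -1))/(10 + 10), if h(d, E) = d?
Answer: -⅒ ≈ -0.10000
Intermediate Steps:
a(x, y) = y² (a(x, y) = y*y = y²)
(h(-2, 1)*a(-5, -1))/(10 + 10) = (-2*(-1)²)/(10 + 10) = -2*1/20 = -⅒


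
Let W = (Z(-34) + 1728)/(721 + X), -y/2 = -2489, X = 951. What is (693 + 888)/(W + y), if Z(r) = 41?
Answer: 51832/163235 ≈ 0.31753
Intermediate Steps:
y = 4978 (y = -2*(-2489) = 4978)
W = 1769/1672 (W = (41 + 1728)/(721 + 951) = 1769/1672 ≈ 1.0580)
(693 + 888)/(W + y) = (693 + 888)/(1769/1672 + 4978) = 1581/(8324985/1672) = 1581*(1672/8324985) = 51832/163235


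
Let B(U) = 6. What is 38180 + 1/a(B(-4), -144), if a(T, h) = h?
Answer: 5497919/144 ≈ 38180.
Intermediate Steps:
38180 + 1/a(B(-4), -144) = 38180 + 1/(-144) = 38180 - 1/144 = 5497919/144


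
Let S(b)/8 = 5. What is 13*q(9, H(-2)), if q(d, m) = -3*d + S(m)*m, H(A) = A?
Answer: -1391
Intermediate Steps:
S(b) = 40 (S(b) = 8*5 = 40)
q(d, m) = -3*d + 40*m
13*q(9, H(-2)) = 13*(-3*9 + 40*(-2)) = 13*(-27 - 80) = 13*(-107) = -1391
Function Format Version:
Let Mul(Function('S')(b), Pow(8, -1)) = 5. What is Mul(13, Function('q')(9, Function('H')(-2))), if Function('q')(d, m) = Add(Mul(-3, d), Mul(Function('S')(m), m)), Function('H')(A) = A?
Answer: -1391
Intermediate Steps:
Function('S')(b) = 40 (Function('S')(b) = Mul(8, 5) = 40)
Function('q')(d, m) = Add(Mul(-3, d), Mul(40, m))
Mul(13, Function('q')(9, Function('H')(-2))) = Mul(13, Add(Mul(-3, 9), Mul(40, -2))) = Mul(13, Add(-27, -80)) = Mul(13, -107) = -1391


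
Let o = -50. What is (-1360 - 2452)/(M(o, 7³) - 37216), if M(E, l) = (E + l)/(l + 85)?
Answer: 1631536/15928155 ≈ 0.10243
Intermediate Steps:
M(E, l) = (E + l)/(85 + l)
(-1360 - 2452)/(M(o, 7³) - 37216) = (-1360 - 2452)/((-50 + 7³)/(85 + 7³) - 37216) = -3812/((-50 + 343)/(85 + 343) - 37216) = -3812/(293/428 - 37216) = -3812/(-15928155/428) = -3812*(-428/15928155) = 1631536/15928155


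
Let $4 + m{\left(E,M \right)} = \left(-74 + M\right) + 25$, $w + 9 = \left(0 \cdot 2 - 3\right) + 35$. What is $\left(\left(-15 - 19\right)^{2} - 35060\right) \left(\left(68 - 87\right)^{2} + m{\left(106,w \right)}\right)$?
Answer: $-11222224$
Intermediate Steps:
$w = 23$ ($w = -9 + \left(\left(0 \cdot 2 - 3\right) + 35\right) = -9 + \left(\left(0 - 3\right) + 35\right) = -9 + \left(-3 + 35\right) = -9 + 32 = 23$)
$m{\left(E,M \right)} = -53 + M$ ($m{\left(E,M \right)} = -4 + \left(\left(-74 + M\right) + 25\right) = -4 + \left(-49 + M\right) = -53 + M$)
$\left(\left(-15 - 19\right)^{2} - 35060\right) \left(\left(68 - 87\right)^{2} + m{\left(106,w \right)}\right) = \left(\left(-15 - 19\right)^{2} - 35060\right) \left(\left(68 - 87\right)^{2} + \left(-53 + 23\right)\right) = \left(\left(-34\right)^{2} - 35060\right) \left(\left(68 - 87\right)^{2} - 30\right) = \left(1156 - 35060\right) \left(\left(-19\right)^{2} - 30\right) = - 33904 \left(361 - 30\right) = \left(-33904\right) 331 = -11222224$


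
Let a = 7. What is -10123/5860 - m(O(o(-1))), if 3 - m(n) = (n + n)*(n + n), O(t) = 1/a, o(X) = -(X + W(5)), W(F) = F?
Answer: -1334007/287140 ≈ -4.6458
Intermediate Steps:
o(X) = -5 - X (o(X) = -(X + 5) = -(5 + X) = -5 - X)
O(t) = ⅐ (O(t) = 1/7 = ⅐)
m(n) = 3 - 4*n² (m(n) = 3 - (n + n)*(n + n) = 3 - 2*n*2*n = 3 - 4*n²)
-10123/5860 - m(O(o(-1))) = -10123/5860 - (3 - 4*(⅐)²) = -10123*1/5860 - (3 - 4*1/49) = -10123/5860 - (3 - 4/49) = -10123/5860 - 1*143/49 = -10123/5860 - 143/49 = -1334007/287140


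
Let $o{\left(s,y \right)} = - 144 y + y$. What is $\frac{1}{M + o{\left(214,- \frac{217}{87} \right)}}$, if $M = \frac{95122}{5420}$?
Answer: $\frac{235770}{88231817} \approx 0.0026722$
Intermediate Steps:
$o{\left(s,y \right)} = - 143 y$
$M = \frac{47561}{2710}$ ($M = 95122 \cdot \frac{1}{5420} = \frac{47561}{2710} \approx 17.55$)
$\frac{1}{M + o{\left(214,- \frac{217}{87} \right)}} = \frac{1}{\frac{47561}{2710} - 143 \left(- \frac{217}{87}\right)} = \frac{1}{\frac{47561}{2710} - 143 \left(\left(-217\right) \frac{1}{87}\right)} = \frac{1}{\frac{47561}{2710} - - \frac{31031}{87}} = \frac{1}{\frac{47561}{2710} + \frac{31031}{87}} = \frac{1}{\frac{88231817}{235770}} = \frac{235770}{88231817}$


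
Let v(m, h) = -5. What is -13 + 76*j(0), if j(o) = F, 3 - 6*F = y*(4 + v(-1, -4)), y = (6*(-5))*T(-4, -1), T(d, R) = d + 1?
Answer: 1165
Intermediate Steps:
T(d, R) = 1 + d
y = 90 (y = (6*(-5))*(1 - 4) = -30*(-3) = 90)
F = 31/2 (F = ½ - 15*(4 - 5) = ½ - 15*(-1) = ½ - ⅙*(-90) = ½ + 15 = 31/2 ≈ 15.500)
j(o) = 31/2
-13 + 76*j(0) = -13 + 76*(31/2) = -13 + 1178 = 1165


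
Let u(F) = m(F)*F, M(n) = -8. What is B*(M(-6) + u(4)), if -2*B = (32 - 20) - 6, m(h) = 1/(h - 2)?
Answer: 18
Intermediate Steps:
m(h) = 1/(-2 + h)
B = -3 (B = -((32 - 20) - 6)/2 = -(12 - 6)/2 = -½*6 = -3)
u(F) = F/(-2 + F)
B*(M(-6) + u(4)) = -3*(-8 + 4/(-2 + 4)) = -3*(-8 + 4/2) = -3*(-8 + 4*(½)) = -3*(-8 + 2) = -3*(-6) = 18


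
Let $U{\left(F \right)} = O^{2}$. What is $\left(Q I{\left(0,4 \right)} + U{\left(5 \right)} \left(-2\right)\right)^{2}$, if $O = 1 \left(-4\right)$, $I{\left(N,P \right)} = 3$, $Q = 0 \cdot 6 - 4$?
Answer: $1936$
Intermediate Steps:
$Q = -4$ ($Q = 0 - 4 = -4$)
$O = -4$
$U{\left(F \right)} = 16$ ($U{\left(F \right)} = \left(-4\right)^{2} = 16$)
$\left(Q I{\left(0,4 \right)} + U{\left(5 \right)} \left(-2\right)\right)^{2} = \left(\left(-4\right) 3 + 16 \left(-2\right)\right)^{2} = \left(-12 - 32\right)^{2} = \left(-44\right)^{2} = 1936$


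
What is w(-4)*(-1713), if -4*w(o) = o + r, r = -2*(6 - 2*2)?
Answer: -3426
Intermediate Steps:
r = -4 (r = -2*(6 - 4) = -2*2 = -4)
w(o) = 1 - o/4 (w(o) = -(o - 4)/4 = -(-4 + o)/4 = 1 - o/4)
w(-4)*(-1713) = (1 - ¼*(-4))*(-1713) = (1 + 1)*(-1713) = 2*(-1713) = -3426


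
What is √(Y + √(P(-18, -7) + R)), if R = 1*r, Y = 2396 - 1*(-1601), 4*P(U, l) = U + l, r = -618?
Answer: √(15988 + 2*I*√2497)/2 ≈ 63.222 + 0.1976*I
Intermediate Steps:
P(U, l) = U/4 + l/4 (P(U, l) = (U + l)/4 = U/4 + l/4)
Y = 3997 (Y = 2396 + 1601 = 3997)
R = -618 (R = 1*(-618) = -618)
√(Y + √(P(-18, -7) + R)) = √(3997 + √(((¼)*(-18) + (¼)*(-7)) - 618)) = √(3997 + √((-9/2 - 7/4) - 618)) = √(3997 + √(-25/4 - 618)) = √(3997 + √(-2497/4)) = √(3997 + I*√2497/2)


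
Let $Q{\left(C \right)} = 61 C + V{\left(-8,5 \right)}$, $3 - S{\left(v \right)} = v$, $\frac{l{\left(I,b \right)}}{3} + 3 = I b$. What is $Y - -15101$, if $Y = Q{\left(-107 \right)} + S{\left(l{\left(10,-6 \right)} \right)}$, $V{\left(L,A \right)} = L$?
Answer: $8758$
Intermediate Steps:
$l{\left(I,b \right)} = -9 + 3 I b$
$S{\left(v \right)} = 3 - v$
$Q{\left(C \right)} = -8 + 61 C$ ($Q{\left(C \right)} = 61 C - 8 = -8 + 61 C$)
$Y = -6343$ ($Y = \left(-8 + 61 \left(-107\right)\right) - \left(-12 + 3 \cdot 10 \left(-6\right)\right) = \left(-8 - 6527\right) + \left(3 - \left(-9 - 180\right)\right) = -6535 + \left(3 - -189\right) = -6535 + \left(3 + 189\right) = -6535 + 192 = -6343$)
$Y - -15101 = -6343 - -15101 = -6343 + 15101 = 8758$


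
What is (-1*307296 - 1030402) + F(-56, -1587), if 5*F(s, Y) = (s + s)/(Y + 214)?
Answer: -9183296658/6865 ≈ -1.3377e+6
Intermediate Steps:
F(s, Y) = 2*s/(5*(214 + Y)) (F(s, Y) = ((s + s)/(Y + 214))/5 = ((2*s)/(214 + Y))/5 = (2*s/(214 + Y))/5 = 2*s/(5*(214 + Y)))
(-1*307296 - 1030402) + F(-56, -1587) = (-1*307296 - 1030402) + (⅖)*(-56)/(214 - 1587) = (-307296 - 1030402) + (⅖)*(-56)/(-1373) = -1337698 + (⅖)*(-56)*(-1/1373) = -1337698 + 112/6865 = -9183296658/6865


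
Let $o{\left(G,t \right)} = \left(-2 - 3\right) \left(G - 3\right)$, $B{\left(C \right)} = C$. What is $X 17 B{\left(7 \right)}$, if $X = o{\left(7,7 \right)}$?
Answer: $-2380$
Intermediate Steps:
$o{\left(G,t \right)} = 15 - 5 G$ ($o{\left(G,t \right)} = - 5 \left(-3 + G\right) = 15 - 5 G$)
$X = -20$ ($X = 15 - 35 = -20$)
$X 17 B{\left(7 \right)} = \left(-20\right) 17 \cdot 7 = \left(-340\right) 7 = -2380$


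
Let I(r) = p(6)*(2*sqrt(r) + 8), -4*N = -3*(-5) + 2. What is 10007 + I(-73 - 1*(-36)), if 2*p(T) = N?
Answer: 9990 - 17*I*sqrt(37)/4 ≈ 9990.0 - 25.852*I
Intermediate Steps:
N = -17/4 (N = -(-3*(-5) + 2)/4 = -(15 + 2)/4 = -1/4*17 = -17/4 ≈ -4.2500)
p(T) = -17/8 (p(T) = (1/2)*(-17/4) = -17/8)
I(r) = -17 - 17*sqrt(r)/4 (I(r) = -17*(2*sqrt(r) + 8)/8 = -17*(8 + 2*sqrt(r))/8 = -17 - 17*sqrt(r)/4)
10007 + I(-73 - 1*(-36)) = 10007 + (-17 - 17*sqrt(-73 - 1*(-36))/4) = 10007 + (-17 - 17*sqrt(-73 + 36)/4) = 10007 + (-17 - 17*I*sqrt(37)/4) = 9990 - 17*I*sqrt(37)/4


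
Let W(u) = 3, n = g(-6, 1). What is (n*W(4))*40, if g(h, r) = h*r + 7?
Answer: 120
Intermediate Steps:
g(h, r) = 7 + h*r
n = 1 (n = 7 - 6*1 = 7 - 6 = 1)
(n*W(4))*40 = (1*3)*40 = 3*40 = 120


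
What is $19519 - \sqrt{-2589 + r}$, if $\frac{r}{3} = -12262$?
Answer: $19519 - 75 i \sqrt{7} \approx 19519.0 - 198.43 i$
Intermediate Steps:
$r = -36786$ ($r = 3 \left(-12262\right) = -36786$)
$19519 - \sqrt{-2589 + r} = 19519 - \sqrt{-2589 - 36786} = 19519 - \sqrt{-39375} = 19519 - 75 i \sqrt{7}$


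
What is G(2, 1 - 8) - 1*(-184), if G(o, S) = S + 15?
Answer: 192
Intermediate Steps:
G(o, S) = 15 + S
G(2, 1 - 8) - 1*(-184) = (15 + (1 - 8)) - 1*(-184) = (15 - 7) + 184 = 8 + 184 = 192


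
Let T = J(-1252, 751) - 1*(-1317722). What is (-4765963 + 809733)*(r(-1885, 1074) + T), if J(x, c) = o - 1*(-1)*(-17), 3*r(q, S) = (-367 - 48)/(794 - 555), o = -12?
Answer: -3737788604153180/717 ≈ -5.2131e+12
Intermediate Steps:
r(q, S) = -415/717 (r(q, S) = ((-367 - 48)/(794 - 555))/3 = (-415/239)/3 = (-415*1/239)/3 = (⅓)*(-415/239) = -415/717)
J(x, c) = -29 (J(x, c) = -12 - 1*(-1)*(-17) = -12 + 1*(-17) = -12 - 17 = -29)
T = 1317693 (T = -29 - 1*(-1317722) = -29 + 1317722 = 1317693)
(-4765963 + 809733)*(r(-1885, 1074) + T) = (-4765963 + 809733)*(-415/717 + 1317693) = -3956230*944785466/717 = -3737788604153180/717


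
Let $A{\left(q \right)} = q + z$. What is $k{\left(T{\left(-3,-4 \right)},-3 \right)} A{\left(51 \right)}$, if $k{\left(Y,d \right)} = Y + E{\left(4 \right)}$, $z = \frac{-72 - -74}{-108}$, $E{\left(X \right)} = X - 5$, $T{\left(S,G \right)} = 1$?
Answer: $0$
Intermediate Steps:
$E{\left(X \right)} = -5 + X$
$z = - \frac{1}{54}$ ($z = \left(-72 + 74\right) \left(- \frac{1}{108}\right) = 2 \left(- \frac{1}{108}\right) = - \frac{1}{54} \approx -0.018519$)
$k{\left(Y,d \right)} = -1 + Y$ ($k{\left(Y,d \right)} = Y + \left(-5 + 4\right) = Y - 1 = -1 + Y$)
$A{\left(q \right)} = - \frac{1}{54} + q$ ($A{\left(q \right)} = q - \frac{1}{54} = - \frac{1}{54} + q$)
$k{\left(T{\left(-3,-4 \right)},-3 \right)} A{\left(51 \right)} = \left(-1 + 1\right) \left(- \frac{1}{54} + 51\right) = 0 \cdot \frac{2753}{54} = 0$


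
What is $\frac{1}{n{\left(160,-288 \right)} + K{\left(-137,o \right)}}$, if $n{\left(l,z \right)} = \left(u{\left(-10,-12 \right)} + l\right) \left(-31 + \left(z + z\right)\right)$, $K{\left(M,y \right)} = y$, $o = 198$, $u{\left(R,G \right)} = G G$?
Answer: $- \frac{1}{184330} \approx -5.4251 \cdot 10^{-6}$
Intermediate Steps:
$u{\left(R,G \right)} = G^{2}$
$n{\left(l,z \right)} = \left(-31 + 2 z\right) \left(144 + l\right)$ ($n{\left(l,z \right)} = \left(\left(-12\right)^{2} + l\right) \left(-31 + \left(z + z\right)\right) = \left(144 + l\right) \left(-31 + 2 z\right) = \left(-31 + 2 z\right) \left(144 + l\right)$)
$\frac{1}{n{\left(160,-288 \right)} + K{\left(-137,o \right)}} = \frac{1}{\left(-4464 - 4960 + 288 \left(-288\right) + 2 \cdot 160 \left(-288\right)\right) + 198} = \frac{1}{\left(-4464 - 4960 - 82944 - 92160\right) + 198} = \frac{1}{-184528 + 198} = \frac{1}{-184330} = - \frac{1}{184330}$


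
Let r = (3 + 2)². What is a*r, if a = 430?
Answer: 10750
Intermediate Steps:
r = 25 (r = 5² = 25)
a*r = 430*25 = 10750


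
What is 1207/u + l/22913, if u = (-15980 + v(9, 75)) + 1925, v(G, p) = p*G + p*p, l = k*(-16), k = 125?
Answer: -3924181/16153665 ≈ -0.24293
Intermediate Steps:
l = -2000 (l = 125*(-16) = -2000)
v(G, p) = p² + G*p (v(G, p) = G*p + p² = p² + G*p)
u = -7755 (u = (-15980 + 75*(9 + 75)) + 1925 = (-15980 + 75*84) + 1925 = (-15980 + 6300) + 1925 = -9680 + 1925 = -7755)
1207/u + l/22913 = 1207/(-7755) - 2000/22913 = 1207*(-1/7755) - 2000*1/22913 = -1207/7755 - 2000/22913 = -3924181/16153665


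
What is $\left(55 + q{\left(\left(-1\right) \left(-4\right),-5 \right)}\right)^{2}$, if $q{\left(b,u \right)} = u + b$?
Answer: $2916$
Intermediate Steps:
$q{\left(b,u \right)} = b + u$
$\left(55 + q{\left(\left(-1\right) \left(-4\right),-5 \right)}\right)^{2} = \left(55 - 1\right)^{2} = 54^{2} = 2916$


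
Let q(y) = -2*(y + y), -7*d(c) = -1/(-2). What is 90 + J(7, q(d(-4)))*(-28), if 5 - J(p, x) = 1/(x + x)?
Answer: -1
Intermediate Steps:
d(c) = -1/14 (d(c) = -(-1)/(7*(-2)) = -(-1)*(-1)/14 = -1/7*1/2 = -1/14)
q(y) = -4*y
J(p, x) = 5 - 1/(2*x) (J(p, x) = 5 - 1/(x + x) = 5 - 1/(2*x))
90 + J(7, q(d(-4)))*(-28) = 90 + (5 - 1/(2*((-4*(-1/14)))))*(-28) = 90 + (5 - 1/(2*2/7))*(-28) = 90 + (5 - 1/2*7/2)*(-28) = 90 + (5 - 7/4)*(-28) = 90 + (13/4)*(-28) = 90 - 91 = -1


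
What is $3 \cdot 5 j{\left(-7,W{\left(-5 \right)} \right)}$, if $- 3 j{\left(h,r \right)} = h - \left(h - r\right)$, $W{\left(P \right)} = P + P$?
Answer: $50$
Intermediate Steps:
$W{\left(P \right)} = 2 P$
$j{\left(h,r \right)} = - \frac{r}{3}$ ($j{\left(h,r \right)} = - \frac{h - \left(h - r\right)}{3} = - \frac{r}{3}$)
$3 \cdot 5 j{\left(-7,W{\left(-5 \right)} \right)} = 3 \cdot 5 \left(- \frac{2 \left(-5\right)}{3}\right) = 15 \left(\left(- \frac{1}{3}\right) \left(-10\right)\right) = 15 \cdot \frac{10}{3} = 50$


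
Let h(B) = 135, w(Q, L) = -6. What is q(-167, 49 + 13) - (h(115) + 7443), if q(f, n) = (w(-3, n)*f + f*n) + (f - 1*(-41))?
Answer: -17056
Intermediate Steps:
q(f, n) = 41 - 5*f + f*n (q(f, n) = (-6*f + f*n) + (f - 1*(-41)) = (-6*f + f*n) + (f + 41) = (-6*f + f*n) + (41 + f) = 41 - 5*f + f*n)
q(-167, 49 + 13) - (h(115) + 7443) = (41 - 5*(-167) - 167*(49 + 13)) - (135 + 7443) = (41 + 835 - 167*62) - 1*7578 = (41 + 835 - 10354) - 7578 = -9478 - 7578 = -17056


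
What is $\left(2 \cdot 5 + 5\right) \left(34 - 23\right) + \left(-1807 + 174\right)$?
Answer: $-1468$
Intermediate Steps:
$\left(2 \cdot 5 + 5\right) \left(34 - 23\right) + \left(-1807 + 174\right) = \left(10 + 5\right) 11 - 1633 = 15 \cdot 11 - 1633 = 165 - 1633 = -1468$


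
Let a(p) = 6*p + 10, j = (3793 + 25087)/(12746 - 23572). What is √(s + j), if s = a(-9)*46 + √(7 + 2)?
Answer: I*√59294613669/5413 ≈ 44.985*I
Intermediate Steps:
j = -14440/5413 (j = 28880/(-10826) = 28880*(-1/10826) = -14440/5413 ≈ -2.6677)
a(p) = 10 + 6*p
s = -2021 (s = (10 + 6*(-9))*46 + √(7 + 2) = (10 - 54)*46 + √9 = -44*46 + 3 = -2024 + 3 = -2021)
√(s + j) = √(-2021 - 14440/5413) = √(-10954113/5413) = I*√59294613669/5413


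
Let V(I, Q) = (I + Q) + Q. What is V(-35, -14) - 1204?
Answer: -1267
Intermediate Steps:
V(I, Q) = I + 2*Q
V(-35, -14) - 1204 = (-35 + 2*(-14)) - 1204 = (-35 - 28) - 1204 = -63 - 1204 = -1267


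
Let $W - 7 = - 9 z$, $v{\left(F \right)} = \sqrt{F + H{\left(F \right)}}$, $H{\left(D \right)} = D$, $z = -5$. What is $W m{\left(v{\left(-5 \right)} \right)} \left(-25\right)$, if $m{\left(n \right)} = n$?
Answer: $- 1300 i \sqrt{10} \approx - 4111.0 i$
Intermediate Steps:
$v{\left(F \right)} = \sqrt{2} \sqrt{F}$ ($v{\left(F \right)} = \sqrt{F + F} = \sqrt{2 F} = \sqrt{2} \sqrt{F}$)
$W = 52$ ($W = 7 - -45 = 7 + 45 = 52$)
$W m{\left(v{\left(-5 \right)} \right)} \left(-25\right) = 52 \sqrt{2} \sqrt{-5} \left(-25\right) = 52 \sqrt{2} i \sqrt{5} \left(-25\right) = 52 i \sqrt{10} \left(-25\right) = - 1300 i \sqrt{10}$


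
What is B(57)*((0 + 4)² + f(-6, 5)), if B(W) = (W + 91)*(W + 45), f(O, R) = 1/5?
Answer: 1222776/5 ≈ 2.4456e+5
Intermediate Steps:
f(O, R) = ⅕
B(W) = (45 + W)*(91 + W) (B(W) = (91 + W)*(45 + W) = (45 + W)*(91 + W))
B(57)*((0 + 4)² + f(-6, 5)) = (4095 + 57² + 136*57)*((0 + 4)² + ⅕) = (4095 + 3249 + 7752)*(4² + ⅕) = 15096*(16 + ⅕) = 15096*(81/5) = 1222776/5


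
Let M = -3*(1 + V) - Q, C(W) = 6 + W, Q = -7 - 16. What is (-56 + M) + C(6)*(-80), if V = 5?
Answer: -1011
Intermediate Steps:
Q = -23
M = 5 (M = -3*(1 + 5) - 1*(-23) = -3*6 + 23 = -18 + 23 = 5)
(-56 + M) + C(6)*(-80) = (-56 + 5) + (6 + 6)*(-80) = -51 + 12*(-80) = -51 - 960 = -1011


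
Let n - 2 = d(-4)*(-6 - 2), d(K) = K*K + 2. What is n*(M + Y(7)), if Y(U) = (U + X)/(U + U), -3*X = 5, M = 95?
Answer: -284426/21 ≈ -13544.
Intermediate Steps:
d(K) = 2 + K² (d(K) = K² + 2 = 2 + K²)
X = -5/3 (X = -⅓*5 = -5/3 ≈ -1.6667)
Y(U) = (-5/3 + U)/(2*U) (Y(U) = (U - 5/3)/(U + U) = (-5/3 + U)/((2*U)) = (-5/3 + U)*(1/(2*U)) = (-5/3 + U)/(2*U))
n = -142 (n = 2 + (2 + (-4)²)*(-6 - 2) = 2 + (2 + 16)*(-8) = 2 + 18*(-8) = 2 - 144 = -142)
n*(M + Y(7)) = -142*(95 + (⅙)*(-5 + 3*7)/7) = -142*(95 + (⅙)*(⅐)*(-5 + 21)) = -142*(95 + (⅙)*(⅐)*16) = -142*(95 + 8/21) = -142*2003/21 = -284426/21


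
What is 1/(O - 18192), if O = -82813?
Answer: -1/101005 ≈ -9.9005e-6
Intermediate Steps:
1/(O - 18192) = 1/(-82813 - 18192) = 1/(-101005) = -1/101005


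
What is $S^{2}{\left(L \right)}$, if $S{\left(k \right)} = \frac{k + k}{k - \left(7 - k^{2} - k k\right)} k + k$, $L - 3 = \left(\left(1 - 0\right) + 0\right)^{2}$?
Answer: $\frac{21904}{841} \approx 26.045$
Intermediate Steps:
$L = 4$ ($L = 3 + \left(\left(1 - 0\right) + 0\right)^{2} = 3 + \left(\left(1 + 0\right) + 0\right)^{2} = 3 + \left(1 + 0\right)^{2} = 3 + 1^{2} = 3 + 1 = 4$)
$S{\left(k \right)} = k + \frac{2 k^{2}}{-7 + k + 2 k^{2}}$ ($S{\left(k \right)} = \frac{2 k}{k + \left(\left(k^{2} + k^{2}\right) - 7\right)} k + k = \frac{2 k}{k + \left(2 k^{2} - 7\right)} k + k = \frac{2 k}{k + \left(-7 + 2 k^{2}\right)} k + k = \frac{2 k}{-7 + k + 2 k^{2}} k + k = \frac{2 k^{2}}{-7 + k + 2 k^{2}} + k = k + \frac{2 k^{2}}{-7 + k + 2 k^{2}}$)
$S^{2}{\left(L \right)} = \left(\frac{4 \left(-7 + 2 \cdot 4^{2} + 3 \cdot 4\right)}{-7 + 4 + 2 \cdot 4^{2}}\right)^{2} = \left(\frac{4 \left(-7 + 2 \cdot 16 + 12\right)}{-7 + 4 + 2 \cdot 16}\right)^{2} = \left(\frac{4 \left(-7 + 32 + 12\right)}{-7 + 4 + 32}\right)^{2} = \left(4 \cdot \frac{1}{29} \cdot 37\right)^{2} = \left(\frac{148}{29}\right)^{2} = \frac{21904}{841}$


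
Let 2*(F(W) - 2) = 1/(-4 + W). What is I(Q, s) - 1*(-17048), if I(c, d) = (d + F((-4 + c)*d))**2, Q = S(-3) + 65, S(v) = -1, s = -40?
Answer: 427477414497/23116864 ≈ 18492.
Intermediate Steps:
Q = 64 (Q = -1 + 65 = 64)
F(W) = 2 + 1/(2*(-4 + W))
I(c, d) = (d + (-15 + 4*d*(-4 + c))/(2*(-4 + d*(-4 + c))))**2 (I(c, d) = (d + (-15 + 4*((-4 + c)*d))/(2*(-4 + (-4 + c)*d)))**2 = (d + (-15 + 4*(d*(-4 + c)))/(2*(-4 + d*(-4 + c))))**2 = (d + (-15 + 4*d*(-4 + c))/(2*(-4 + d*(-4 + c))))**2)
I(Q, s) - 1*(-17048) = (-15 + 2*(-40)*(-4 - 40*(-4 + 64)) + 4*(-40)*(-4 + 64))**2/(4*(-4 - 40*(-4 + 64))**2) - 1*(-17048) = (-15 + 2*(-40)*(-4 - 40*60) + 4*(-40)*60)**2/(4*(-4 - 40*60)**2) + 17048 = (-15 + 2*(-40)*(-4 - 2400) - 9600)**2/(4*(-4 - 2400)**2) + 17048 = (1/4)*(-15 + 2*(-40)*(-2404) - 9600)**2/(-2404)**2 + 17048 = (1/4)*(1/5779216)*(-15 + 192320 - 9600)**2 + 17048 = (1/4)*(1/5779216)*182705**2 + 17048 = (1/4)*(1/5779216)*33381117025 + 17048 = 33381117025/23116864 + 17048 = 427477414497/23116864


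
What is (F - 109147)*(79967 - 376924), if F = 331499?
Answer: -66028982864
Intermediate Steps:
(F - 109147)*(79967 - 376924) = (331499 - 109147)*(79967 - 376924) = 222352*(-296957) = -66028982864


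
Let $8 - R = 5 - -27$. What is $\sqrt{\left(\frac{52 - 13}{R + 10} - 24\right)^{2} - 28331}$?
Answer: $\frac{i \sqrt{5412251}}{14} \approx 166.17 i$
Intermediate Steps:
$R = -24$ ($R = 8 - \left(5 - -27\right) = 8 - \left(5 + 27\right) = 8 - 32 = -24$)
$\sqrt{\left(\frac{52 - 13}{R + 10} - 24\right)^{2} - 28331} = \sqrt{\left(\frac{52 - 13}{-24 + 10} - 24\right)^{2} - 28331} = \sqrt{\left(\frac{39}{-14} - 24\right)^{2} - 28331} = \sqrt{\left(39 \left(- \frac{1}{14}\right) - 24\right)^{2} - 28331} = \sqrt{\left(- \frac{39}{14} - 24\right)^{2} - 28331} = \sqrt{\left(- \frac{375}{14}\right)^{2} - 28331} = \sqrt{\frac{140625}{196} - 28331} = \sqrt{- \frac{5412251}{196}} = \frac{i \sqrt{5412251}}{14}$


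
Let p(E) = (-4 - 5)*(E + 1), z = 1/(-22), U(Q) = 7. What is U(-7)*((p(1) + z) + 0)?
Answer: -2779/22 ≈ -126.32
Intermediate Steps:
z = -1/22 ≈ -0.045455
p(E) = -9 - 9*E (p(E) = -9*(1 + E) = -9 - 9*E)
U(-7)*((p(1) + z) + 0) = 7*(((-9 - 9*1) - 1/22) + 0) = 7*(((-9 - 9) - 1/22) + 0) = 7*((-18 - 1/22) + 0) = 7*(-397/22 + 0) = 7*(-397/22) = -2779/22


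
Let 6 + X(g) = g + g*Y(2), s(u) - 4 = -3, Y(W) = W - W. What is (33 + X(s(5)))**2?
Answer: 784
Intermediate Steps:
Y(W) = 0
s(u) = 1 (s(u) = 4 - 3 = 1)
X(g) = -6 + g (X(g) = -6 + (g + g*0) = -6 + (g + 0) = -6 + g)
(33 + X(s(5)))**2 = (33 + (-6 + 1))**2 = (33 - 5)**2 = 28**2 = 784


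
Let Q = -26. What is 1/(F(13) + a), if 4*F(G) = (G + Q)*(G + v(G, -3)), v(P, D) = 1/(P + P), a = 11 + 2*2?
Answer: -8/219 ≈ -0.036530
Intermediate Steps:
a = 15 (a = 11 + 4 = 15)
v(P, D) = 1/(2*P)
F(G) = (-26 + G)*(G + 1/(2*G))/4 (F(G) = ((G - 26)*(G + 1/(2*G)))/4 = ((-26 + G)*(G + 1/(2*G)))/4 = (-26 + G)*(G + 1/(2*G))/4)
1/(F(13) + a) = 1/((⅛)*(-26 + 13*(1 - 52*13 + 2*13²))/13 + 15) = 1/((⅛)*(1/13)*(-26 + 13*(1 - 676 + 2*169)) + 15) = 1/((⅛)*(1/13)*(-26 + 13*(1 - 676 + 338)) + 15) = 1/((⅛)*(1/13)*(-26 + 13*(-337)) + 15) = 1/((⅛)*(1/13)*(-26 - 4381) + 15) = 1/((⅛)*(1/13)*(-4407) + 15) = 1/(-339/8 + 15) = 1/(-219/8) = -8/219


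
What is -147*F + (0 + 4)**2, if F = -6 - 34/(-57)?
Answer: 15396/19 ≈ 810.32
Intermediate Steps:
F = -308/57 (F = -6 - 34*(-1/57) = -6 + 34/57 = -308/57 ≈ -5.4035)
-147*F + (0 + 4)**2 = -147*(-308/57) + (0 + 4)**2 = 15092/19 + 4**2 = 15092/19 + 16 = 15396/19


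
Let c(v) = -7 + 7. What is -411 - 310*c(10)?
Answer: -411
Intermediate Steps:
c(v) = 0
-411 - 310*c(10) = -411 - 310*0 = -411 + 0 = -411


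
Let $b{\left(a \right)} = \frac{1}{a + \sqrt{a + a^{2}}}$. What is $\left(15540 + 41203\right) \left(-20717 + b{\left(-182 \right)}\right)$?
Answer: $-1175601474 - \frac{56743 \sqrt{32942}}{182} \approx -1.1757 \cdot 10^{9}$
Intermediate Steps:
$\left(15540 + 41203\right) \left(-20717 + b{\left(-182 \right)}\right) = \left(15540 + 41203\right) \left(-20717 + \frac{1}{-182 + \sqrt{- 182 \left(1 - 182\right)}}\right) = 56743 \left(-20717 + \frac{1}{-182 + \sqrt{\left(-182\right) \left(-181\right)}}\right) = 56743 \left(-20717 + \frac{1}{-182 + \sqrt{32942}}\right) = -1175544731 + \frac{56743}{-182 + \sqrt{32942}}$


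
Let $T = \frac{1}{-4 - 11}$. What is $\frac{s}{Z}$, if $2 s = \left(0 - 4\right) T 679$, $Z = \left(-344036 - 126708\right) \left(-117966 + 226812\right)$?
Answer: $- \frac{679}{384289510680} \approx -1.7669 \cdot 10^{-9}$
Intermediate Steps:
$T = - \frac{1}{15}$ ($T = \frac{1}{-15} = - \frac{1}{15} \approx -0.066667$)
$Z = -51238601424$ ($Z = \left(-470744\right) 108846 = -51238601424$)
$s = \frac{1358}{15}$ ($s = \frac{\left(0 - 4\right) \left(- \frac{1}{15}\right) 679}{2} = \frac{\left(-4\right) \left(- \frac{1}{15}\right) 679}{2} = \frac{\frac{4}{15} \cdot 679}{2} = \frac{1}{2} \cdot \frac{2716}{15} = \frac{1358}{15} \approx 90.533$)
$\frac{s}{Z} = \frac{1358}{15 \left(-51238601424\right)} = \frac{1358}{15} \left(- \frac{1}{51238601424}\right) = - \frac{679}{384289510680}$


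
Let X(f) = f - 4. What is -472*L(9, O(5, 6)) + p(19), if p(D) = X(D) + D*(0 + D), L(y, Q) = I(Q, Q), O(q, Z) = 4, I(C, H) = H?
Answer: -1512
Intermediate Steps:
L(y, Q) = Q
X(f) = -4 + f
p(D) = -4 + D + D² (p(D) = (-4 + D) + D*(0 + D) = (-4 + D) + D*D = (-4 + D) + D² = -4 + D + D²)
-472*L(9, O(5, 6)) + p(19) = -472*4 + (-4 + 19 + 19²) = -1888 + (-4 + 19 + 361) = -1888 + 376 = -1512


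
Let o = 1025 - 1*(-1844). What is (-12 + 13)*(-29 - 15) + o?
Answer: 2825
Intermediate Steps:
o = 2869 (o = 1025 + 1844 = 2869)
(-12 + 13)*(-29 - 15) + o = (-12 + 13)*(-29 - 15) + 2869 = 1*(-44) + 2869 = -44 + 2869 = 2825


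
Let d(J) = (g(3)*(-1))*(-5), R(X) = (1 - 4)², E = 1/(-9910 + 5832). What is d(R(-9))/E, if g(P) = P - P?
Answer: 0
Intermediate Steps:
E = -1/4078 (E = 1/(-4078) = -1/4078 ≈ -0.00024522)
g(P) = 0
R(X) = 9 (R(X) = (-3)² = 9)
d(J) = 0 (d(J) = (0*(-1))*(-5) = 0*(-5) = 0)
d(R(-9))/E = 0/(-1/4078) = 0*(-4078) = 0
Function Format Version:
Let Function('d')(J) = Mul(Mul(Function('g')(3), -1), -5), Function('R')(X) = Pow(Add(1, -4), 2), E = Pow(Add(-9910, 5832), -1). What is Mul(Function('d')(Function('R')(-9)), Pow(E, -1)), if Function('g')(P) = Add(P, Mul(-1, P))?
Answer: 0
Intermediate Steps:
E = Rational(-1, 4078) (E = Pow(-4078, -1) = Rational(-1, 4078) ≈ -0.00024522)
Function('g')(P) = 0
Function('R')(X) = 9 (Function('R')(X) = Pow(-3, 2) = 9)
Function('d')(J) = 0 (Function('d')(J) = Mul(Mul(0, -1), -5) = Mul(0, -5) = 0)
Mul(Function('d')(Function('R')(-9)), Pow(E, -1)) = Mul(0, Pow(Rational(-1, 4078), -1)) = Mul(0, -4078) = 0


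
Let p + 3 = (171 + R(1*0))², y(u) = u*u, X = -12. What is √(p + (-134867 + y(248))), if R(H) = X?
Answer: I*√48085 ≈ 219.28*I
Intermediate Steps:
R(H) = -12
y(u) = u²
p = 25278 (p = -3 + (171 - 12)² = -3 + 159² = -3 + 25281 = 25278)
√(p + (-134867 + y(248))) = √(25278 + (-134867 + 248²)) = √(25278 + (-134867 + 61504)) = √(25278 - 73363) = √(-48085) = I*√48085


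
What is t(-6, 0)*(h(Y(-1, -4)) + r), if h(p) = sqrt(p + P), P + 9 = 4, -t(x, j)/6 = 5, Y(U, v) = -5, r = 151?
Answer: -4530 - 30*I*sqrt(10) ≈ -4530.0 - 94.868*I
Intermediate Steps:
t(x, j) = -30 (t(x, j) = -6*5 = -30)
P = -5 (P = -9 + 4 = -5)
h(p) = sqrt(-5 + p) (h(p) = sqrt(p - 5) = sqrt(-5 + p))
t(-6, 0)*(h(Y(-1, -4)) + r) = -30*(sqrt(-5 - 5) + 151) = -30*(sqrt(-10) + 151) = -30*(I*sqrt(10) + 151) = -30*(151 + I*sqrt(10)) = -4530 - 30*I*sqrt(10)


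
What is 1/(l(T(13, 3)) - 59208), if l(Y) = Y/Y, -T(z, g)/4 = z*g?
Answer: -1/59207 ≈ -1.6890e-5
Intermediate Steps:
T(z, g) = -4*g*z (T(z, g) = -4*z*g = -4*g*z)
l(Y) = 1
1/(l(T(13, 3)) - 59208) = 1/(1 - 59208) = 1/(-59207) = -1/59207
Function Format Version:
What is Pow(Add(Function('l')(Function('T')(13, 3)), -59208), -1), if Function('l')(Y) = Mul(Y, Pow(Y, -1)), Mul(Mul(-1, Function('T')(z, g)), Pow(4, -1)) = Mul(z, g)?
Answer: Rational(-1, 59207) ≈ -1.6890e-5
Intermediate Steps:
Function('T')(z, g) = Mul(-4, g, z) (Function('T')(z, g) = Mul(-4, Mul(z, g)) = Mul(-4, Mul(g, z)) = Mul(-4, g, z))
Function('l')(Y) = 1
Pow(Add(Function('l')(Function('T')(13, 3)), -59208), -1) = Pow(Add(1, -59208), -1) = Pow(-59207, -1) = Rational(-1, 59207)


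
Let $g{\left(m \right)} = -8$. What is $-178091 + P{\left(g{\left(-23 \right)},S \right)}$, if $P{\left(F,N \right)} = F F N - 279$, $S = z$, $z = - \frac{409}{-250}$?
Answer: $- \frac{22283162}{125} \approx -1.7827 \cdot 10^{5}$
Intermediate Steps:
$z = \frac{409}{250}$ ($z = \left(-409\right) \left(- \frac{1}{250}\right) = \frac{409}{250} \approx 1.636$)
$S = \frac{409}{250} \approx 1.636$
$P{\left(F,N \right)} = -279 + N F^{2}$ ($P{\left(F,N \right)} = F^{2} N - 279 = N F^{2} - 279 = -279 + N F^{2}$)
$-178091 + P{\left(g{\left(-23 \right)},S \right)} = -178091 - \left(279 - \frac{409 \left(-8\right)^{2}}{250}\right) = -178091 + \left(-279 + \frac{409}{250} \cdot 64\right) = -178091 + \left(-279 + \frac{13088}{125}\right) = -178091 - \frac{21787}{125} = - \frac{22283162}{125}$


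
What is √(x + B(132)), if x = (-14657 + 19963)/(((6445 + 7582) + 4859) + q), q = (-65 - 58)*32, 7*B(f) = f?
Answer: √2104032203/10465 ≈ 4.3832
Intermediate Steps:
B(f) = f/7
q = -3936 (q = -123*32 = -3936)
x = 2653/7475 (x = (-14657 + 19963)/(((6445 + 7582) + 4859) - 3936) = 5306/((14027 + 4859) - 3936) = 5306/(18886 - 3936) = 5306/14950 = 5306*(1/14950) = 2653/7475 ≈ 0.35492)
√(x + B(132)) = √(2653/7475 + (⅐)*132) = √(2653/7475 + 132/7) = √(1005271/52325) = √2104032203/10465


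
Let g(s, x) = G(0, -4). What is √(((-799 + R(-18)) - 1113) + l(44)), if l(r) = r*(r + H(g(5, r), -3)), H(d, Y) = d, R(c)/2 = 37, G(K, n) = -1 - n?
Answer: √230 ≈ 15.166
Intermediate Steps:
g(s, x) = 3 (g(s, x) = -1 - 1*(-4) = -1 + 4 = 3)
R(c) = 74 (R(c) = 2*37 = 74)
l(r) = r*(3 + r) (l(r) = r*(r + 3) = r*(3 + r))
√(((-799 + R(-18)) - 1113) + l(44)) = √(((-799 + 74) - 1113) + 44*(3 + 44)) = √((-725 - 1113) + 44*47) = √(-1838 + 2068) = √230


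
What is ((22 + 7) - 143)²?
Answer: 12996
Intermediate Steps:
((22 + 7) - 143)² = (29 - 143)² = (-114)² = 12996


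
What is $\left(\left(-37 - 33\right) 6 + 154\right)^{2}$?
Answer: $70756$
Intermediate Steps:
$\left(\left(-37 - 33\right) 6 + 154\right)^{2} = \left(\left(-70\right) 6 + 154\right)^{2} = \left(-420 + 154\right)^{2} = \left(-266\right)^{2} = 70756$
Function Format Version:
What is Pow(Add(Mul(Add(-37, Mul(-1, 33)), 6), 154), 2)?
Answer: 70756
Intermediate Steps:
Pow(Add(Mul(Add(-37, Mul(-1, 33)), 6), 154), 2) = Pow(Add(Mul(Add(-37, -33), 6), 154), 2) = Pow(Add(Mul(-70, 6), 154), 2) = Pow(Add(-420, 154), 2) = Pow(-266, 2) = 70756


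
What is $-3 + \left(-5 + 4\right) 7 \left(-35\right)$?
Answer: $242$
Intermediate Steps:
$-3 + \left(-5 + 4\right) 7 \left(-35\right) = -3 + \left(-1\right) 7 \left(-35\right) = -3 - -245 = -3 + 245 = 242$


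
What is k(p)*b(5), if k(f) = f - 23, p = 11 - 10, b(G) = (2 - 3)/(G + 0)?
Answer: 22/5 ≈ 4.4000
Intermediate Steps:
b(G) = -1/G
p = 1
k(f) = -23 + f
k(p)*b(5) = (-23 + 1)*(-1/5) = -(-22)/5 = -22*(-⅕) = 22/5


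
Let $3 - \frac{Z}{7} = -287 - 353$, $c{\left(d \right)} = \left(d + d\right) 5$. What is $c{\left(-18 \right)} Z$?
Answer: $-810180$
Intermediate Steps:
$c{\left(d \right)} = 10 d$ ($c{\left(d \right)} = 2 d 5 = 10 d$)
$Z = 4501$ ($Z = 21 - 7 \left(-287 - 353\right) = 21 - -4480 = 21 + 4480 = 4501$)
$c{\left(-18 \right)} Z = 10 \left(-18\right) 4501 = \left(-180\right) 4501 = -810180$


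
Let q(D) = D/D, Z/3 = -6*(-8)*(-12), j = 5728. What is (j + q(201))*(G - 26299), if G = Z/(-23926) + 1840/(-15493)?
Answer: -27925081513483661/185342759 ≈ -1.5067e+8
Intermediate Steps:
Z = -1728 (Z = 3*(-6*(-8)*(-12)) = 3*(48*(-12)) = 3*(-576) = -1728)
G = -8625968/185342759 (G = -1728/(-23926) + 1840/(-15493) = -1728*(-1/23926) + 1840*(-1/15493) = 864/11963 - 1840/15493 = -8625968/185342759 ≈ -0.046541)
q(D) = 1
(j + q(201))*(G - 26299) = (5728 + 1)*(-8625968/185342759 - 26299) = 5729*(-4874337844909/185342759) = -27925081513483661/185342759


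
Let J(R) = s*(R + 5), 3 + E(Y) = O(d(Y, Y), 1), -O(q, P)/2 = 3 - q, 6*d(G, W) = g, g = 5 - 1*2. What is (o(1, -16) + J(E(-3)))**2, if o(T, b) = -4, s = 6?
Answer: 484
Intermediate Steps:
g = 3 (g = 5 - 2 = 3)
d(G, W) = 1/2 (d(G, W) = (1/6)*3 = 1/2)
O(q, P) = -6 + 2*q (O(q, P) = -2*(3 - q) = -6 + 2*q)
E(Y) = -8 (E(Y) = -3 + (-6 + 2*(1/2)) = -3 + (-6 + 1) = -3 - 5 = -8)
J(R) = 30 + 6*R (J(R) = 6*(R + 5) = 6*(5 + R) = 30 + 6*R)
(o(1, -16) + J(E(-3)))**2 = (-4 + (30 + 6*(-8)))**2 = (-4 + (30 - 48))**2 = (-4 - 18)**2 = (-22)**2 = 484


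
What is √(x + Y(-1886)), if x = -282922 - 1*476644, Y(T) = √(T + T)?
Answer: √(-759566 + 2*I*√943) ≈ 0.035 + 871.53*I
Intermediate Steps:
Y(T) = √2*√T (Y(T) = √(2*T) = √2*√T)
x = -759566 (x = -282922 - 476644 = -759566)
√(x + Y(-1886)) = √(-759566 + √2*√(-1886)) = √(-759566 + √2*(I*√1886)) = √(-759566 + 2*I*√943)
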